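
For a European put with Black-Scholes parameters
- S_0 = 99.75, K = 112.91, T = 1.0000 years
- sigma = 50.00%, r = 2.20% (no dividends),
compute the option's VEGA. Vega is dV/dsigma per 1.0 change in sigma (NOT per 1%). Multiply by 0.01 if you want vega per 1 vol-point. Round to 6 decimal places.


Answer: Vega = 39.752134

Derivation:
d1 = 0.0461520292; d2 = -0.4538479708
phi(d1) = 0.3985176311; exp(-qT) = 1.0000000000; exp(-rT) = 0.9782402351
Vega = S * exp(-qT) * phi(d1) * sqrt(T) = 99.7500 * 1.0000000000 * 0.3985176311 * 1.0000000000 = 39.752134


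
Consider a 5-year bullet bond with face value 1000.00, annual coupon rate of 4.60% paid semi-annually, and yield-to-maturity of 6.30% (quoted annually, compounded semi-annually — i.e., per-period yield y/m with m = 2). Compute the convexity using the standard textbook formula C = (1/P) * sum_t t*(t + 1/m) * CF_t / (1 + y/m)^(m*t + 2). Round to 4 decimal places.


Answer: Convexity = 22.4427

Derivation:
Coupon per period c = face * coupon_rate / m = 23.000000
Periods per year m = 2; per-period yield y/m = 0.031500
Number of cashflows N = 10
Cashflows (t years, CF_t, discount factor 1/(1+y/m)^(m*t), PV):
  t = 0.5000: CF_t = 23.000000, DF = 0.969462, PV = 22.297625
  t = 1.0000: CF_t = 23.000000, DF = 0.939856, PV = 21.616699
  t = 1.5000: CF_t = 23.000000, DF = 0.911155, PV = 20.956567
  t = 2.0000: CF_t = 23.000000, DF = 0.883330, PV = 20.316594
  t = 2.5000: CF_t = 23.000000, DF = 0.856355, PV = 19.696165
  t = 3.0000: CF_t = 23.000000, DF = 0.830204, PV = 19.094683
  t = 3.5000: CF_t = 23.000000, DF = 0.804851, PV = 18.511568
  t = 4.0000: CF_t = 23.000000, DF = 0.780272, PV = 17.946261
  t = 4.5000: CF_t = 23.000000, DF = 0.756444, PV = 17.398217
  t = 5.0000: CF_t = 1023.000000, DF = 0.733344, PV = 750.210798
Price P = sum_t PV_t = 928.045176
Convexity numerator sum_t t*(t + 1/m) * CF_t / (1+y/m)^(m*t + 2):
  t = 0.5000: term = 10.478283
  t = 1.0000: term = 30.474891
  t = 1.5000: term = 59.088495
  t = 2.0000: term = 95.473413
  t = 2.5000: term = 138.836761
  t = 3.0000: term = 188.435740
  t = 3.5000: term = 243.575039
  t = 4.0000: term = 303.604370
  t = 4.5000: term = 367.916105
  t = 5.0000: term = 19389.987979
Convexity = (1/P) * sum = 20827.871076 / 928.045176 = 22.442734


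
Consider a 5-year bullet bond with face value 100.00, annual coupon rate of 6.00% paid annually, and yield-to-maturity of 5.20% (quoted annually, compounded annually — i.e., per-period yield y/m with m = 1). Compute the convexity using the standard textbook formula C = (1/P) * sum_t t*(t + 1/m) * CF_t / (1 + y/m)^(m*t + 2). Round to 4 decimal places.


Answer: Convexity = 23.3378

Derivation:
Coupon per period c = face * coupon_rate / m = 6.000000
Periods per year m = 1; per-period yield y/m = 0.052000
Number of cashflows N = 5
Cashflows (t years, CF_t, discount factor 1/(1+y/m)^(m*t), PV):
  t = 1.0000: CF_t = 6.000000, DF = 0.950570, PV = 5.703422
  t = 2.0000: CF_t = 6.000000, DF = 0.903584, PV = 5.421504
  t = 3.0000: CF_t = 6.000000, DF = 0.858920, PV = 5.153521
  t = 4.0000: CF_t = 6.000000, DF = 0.816464, PV = 4.898784
  t = 5.0000: CF_t = 106.000000, DF = 0.776106, PV = 82.267285
Price P = sum_t PV_t = 103.444516
Convexity numerator sum_t t*(t + 1/m) * CF_t / (1+y/m)^(m*t + 2):
  t = 1.0000: term = 10.307042
  t = 2.0000: term = 29.392704
  t = 3.0000: term = 55.879665
  t = 4.0000: term = 88.529255
  t = 5.0000: term = 2230.062020
Convexity = (1/P) * sum = 2414.170685 / 103.444516 = 23.337832


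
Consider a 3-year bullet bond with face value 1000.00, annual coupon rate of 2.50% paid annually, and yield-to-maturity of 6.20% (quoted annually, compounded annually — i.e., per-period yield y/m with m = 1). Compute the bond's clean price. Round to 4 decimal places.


Answer: Price = 901.4634

Derivation:
Coupon per period c = face * coupon_rate / m = 25.000000
Periods per year m = 1; per-period yield y/m = 0.062000
Number of cashflows N = 3
Cashflows (t years, CF_t, discount factor 1/(1+y/m)^(m*t), PV):
  t = 1.0000: CF_t = 25.000000, DF = 0.941620, PV = 23.540490
  t = 2.0000: CF_t = 25.000000, DF = 0.886647, PV = 22.166186
  t = 3.0000: CF_t = 1025.000000, DF = 0.834885, PV = 855.756714
Price P = sum_t PV_t = 901.463390


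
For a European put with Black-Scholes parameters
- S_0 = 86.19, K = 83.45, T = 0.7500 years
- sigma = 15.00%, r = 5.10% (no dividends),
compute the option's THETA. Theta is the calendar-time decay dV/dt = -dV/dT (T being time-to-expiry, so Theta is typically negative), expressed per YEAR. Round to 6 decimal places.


d1 = 0.6080961844; d2 = 0.4781923739
phi(d1) = 0.3315989514; exp(-qT) = 1.0000000000; exp(-rT) = 0.9624722927
Theta = -S*exp(-qT)*phi(d1)*sigma/(2*sqrt(T)) + r*K*exp(-rT)*N(-d2) - q*S*exp(-qT)*N(-d1)
N(-d1) = 0.2715618414; N(-d2) = 0.3162566449; sqrt(T) = 0.8660254038
Term 1 = -86.1900 * 1.0000000000 * 0.3315989514 * 0.1500 / (2 * 0.8660254038) = -2.4751450849
Term 2 = 0.0510 * 83.4500 * 0.9624722927 * 0.3162566449 = 1.2954612071
Term 3 = 0 (no dividend yield, q = 0)
Theta = -2.4751450849 + (1.2954612071) + (0.0000000000) = -1.179684

Answer: Theta = -1.179684


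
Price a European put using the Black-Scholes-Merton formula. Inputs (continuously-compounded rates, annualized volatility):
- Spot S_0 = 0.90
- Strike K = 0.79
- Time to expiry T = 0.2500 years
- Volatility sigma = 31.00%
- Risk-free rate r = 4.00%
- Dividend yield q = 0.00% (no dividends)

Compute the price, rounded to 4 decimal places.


d1 = (ln(S/K) + (r - q + 0.5*sigma^2) * T) / (sigma * sqrt(T)) = 0.98306012
d2 = d1 - sigma * sqrt(T) = 0.82806012
exp(-rT) = 0.99004983; exp(-qT) = 1.00000000
P = K * exp(-rT) * N(-d2) - S_0 * exp(-qT) * N(-d1)
N(-d1) = 0.16278893; N(-d2) = 0.20381823
P = 0.7900 * 0.99004983 * 0.20381823 - 0.9000 * 1.00000000 * 0.16278893 = 0.0129

Answer: Price = 0.0129


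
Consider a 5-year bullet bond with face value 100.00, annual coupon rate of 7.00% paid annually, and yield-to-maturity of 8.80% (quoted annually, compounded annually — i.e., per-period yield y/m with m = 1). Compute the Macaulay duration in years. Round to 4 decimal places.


Answer: Macaulay duration = 4.3617 years

Derivation:
Coupon per period c = face * coupon_rate / m = 7.000000
Periods per year m = 1; per-period yield y/m = 0.088000
Number of cashflows N = 5
Cashflows (t years, CF_t, discount factor 1/(1+y/m)^(m*t), PV):
  t = 1.0000: CF_t = 7.000000, DF = 0.919118, PV = 6.433824
  t = 2.0000: CF_t = 7.000000, DF = 0.844777, PV = 5.913441
  t = 3.0000: CF_t = 7.000000, DF = 0.776450, PV = 5.435148
  t = 4.0000: CF_t = 7.000000, DF = 0.713649, PV = 4.995540
  t = 5.0000: CF_t = 107.000000, DF = 0.655927, PV = 70.184191
Price P = sum_t PV_t = 92.962144
Macaulay numerator sum_t t * PV_t:
  t * PV_t at t = 1.0000: 6.433824
  t * PV_t at t = 2.0000: 11.826881
  t * PV_t at t = 3.0000: 16.305443
  t * PV_t at t = 4.0000: 19.982161
  t * PV_t at t = 5.0000: 350.920957
Macaulay duration D = (sum_t t * PV_t) / P = 405.469266 / 92.962144 = 4.361660


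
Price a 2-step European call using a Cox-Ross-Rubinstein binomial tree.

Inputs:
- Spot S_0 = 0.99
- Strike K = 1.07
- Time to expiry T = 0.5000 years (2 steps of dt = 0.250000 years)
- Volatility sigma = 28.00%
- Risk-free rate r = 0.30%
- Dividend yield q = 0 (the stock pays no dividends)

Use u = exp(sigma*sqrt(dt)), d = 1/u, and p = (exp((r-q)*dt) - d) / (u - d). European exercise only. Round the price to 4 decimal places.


dt = T/N = 0.250000
u = exp(sigma*sqrt(dt)) = 1.150274; d = 1/u = 0.869358
p = (exp((r-q)*dt) - d) / (u - d) = 0.467728
Discount per step: exp(-r*dt) = 0.999250
Stock lattice S(k, i) with i counting down-moves:
  k=0: S(0,0) = 0.9900
  k=1: S(1,0) = 1.1388; S(1,1) = 0.8607
  k=2: S(2,0) = 1.3099; S(2,1) = 0.9900; S(2,2) = 0.7482
Terminal payoffs V(N, i) = max(S_T - K, 0):
  V(2,0) = 0.239899; V(2,1) = 0.000000; V(2,2) = 0.000000
Backward induction: V(k, i) = exp(-r*dt) * [p * V(k+1, i) + (1-p) * V(k+1, i+1)].
  V(1,0) = exp(-r*dt) * [p*0.239899 + (1-p)*0.000000] = 0.112123
  V(1,1) = exp(-r*dt) * [p*0.000000 + (1-p)*0.000000] = 0.000000
  V(0,0) = exp(-r*dt) * [p*0.112123 + (1-p)*0.000000] = 0.052404

Answer: Price = V(0,0) = 0.0524


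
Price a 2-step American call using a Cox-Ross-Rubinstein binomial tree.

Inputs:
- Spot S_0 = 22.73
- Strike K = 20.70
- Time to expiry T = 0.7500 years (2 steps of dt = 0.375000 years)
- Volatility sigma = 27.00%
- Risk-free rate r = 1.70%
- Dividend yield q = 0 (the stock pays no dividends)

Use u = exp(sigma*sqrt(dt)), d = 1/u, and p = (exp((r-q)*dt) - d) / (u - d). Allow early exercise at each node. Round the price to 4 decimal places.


Answer: Price = V(0,0) = 3.4679

Derivation:
dt = T/N = 0.375000
u = exp(sigma*sqrt(dt)) = 1.179795; d = 1/u = 0.847605
p = (exp((r-q)*dt) - d) / (u - d) = 0.478011
Discount per step: exp(-r*dt) = 0.993645
Stock lattice S(k, i) with i counting down-moves:
  k=0: S(0,0) = 22.7300
  k=1: S(1,0) = 26.8167; S(1,1) = 19.2661
  k=2: S(2,0) = 31.6382; S(2,1) = 22.7300; S(2,2) = 16.3300
Terminal payoffs V(N, i) = max(S_T - K, 0):
  V(2,0) = 10.938248; V(2,1) = 2.030000; V(2,2) = 0.000000
Backward induction: V(k, i) = exp(-r*dt) * [p * V(k+1, i) + (1-p) * V(k+1, i+1)]; then take max(V_cont, immediate exercise) for American.
  V(1,0) = exp(-r*dt) * [p*10.938248 + (1-p)*2.030000] = 6.248279; exercise = 6.116737; V(1,0) = max -> 6.248279
  V(1,1) = exp(-r*dt) * [p*2.030000 + (1-p)*0.000000] = 0.964196; exercise = 0.000000; V(1,1) = max -> 0.964196
  V(0,0) = exp(-r*dt) * [p*6.248279 + (1-p)*0.964196] = 3.467867; exercise = 2.030000; V(0,0) = max -> 3.467867


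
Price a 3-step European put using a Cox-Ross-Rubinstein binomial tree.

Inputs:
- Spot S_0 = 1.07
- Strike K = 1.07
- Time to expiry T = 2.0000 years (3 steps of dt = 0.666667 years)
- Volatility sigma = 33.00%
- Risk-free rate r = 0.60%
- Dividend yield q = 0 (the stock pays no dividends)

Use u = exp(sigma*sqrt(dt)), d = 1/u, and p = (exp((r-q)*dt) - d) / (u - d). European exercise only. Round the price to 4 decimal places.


dt = T/N = 0.666667
u = exp(sigma*sqrt(dt)) = 1.309236; d = 1/u = 0.763804
p = (exp((r-q)*dt) - d) / (u - d) = 0.440392
Discount per step: exp(-r*dt) = 0.996008
Stock lattice S(k, i) with i counting down-moves:
  k=0: S(0,0) = 1.0700
  k=1: S(1,0) = 1.4009; S(1,1) = 0.8173
  k=2: S(2,0) = 1.8341; S(2,1) = 1.0700; S(2,2) = 0.6242
  k=3: S(3,0) = 2.4013; S(3,1) = 1.4009; S(3,2) = 0.8173; S(3,3) = 0.4768
Terminal payoffs V(N, i) = max(K - S_T, 0):
  V(3,0) = 0.000000; V(3,1) = 0.000000; V(3,2) = 0.252730; V(3,3) = 0.593207
Backward induction: V(k, i) = exp(-r*dt) * [p * V(k+1, i) + (1-p) * V(k+1, i+1)].
  V(2,0) = exp(-r*dt) * [p*0.000000 + (1-p)*0.000000] = 0.000000
  V(2,1) = exp(-r*dt) * [p*0.000000 + (1-p)*0.252730] = 0.140865
  V(2,2) = exp(-r*dt) * [p*0.252730 + (1-p)*0.593207] = 0.441494
  V(1,0) = exp(-r*dt) * [p*0.000000 + (1-p)*0.140865] = 0.078514
  V(1,1) = exp(-r*dt) * [p*0.140865 + (1-p)*0.441494] = 0.307865
  V(0,0) = exp(-r*dt) * [p*0.078514 + (1-p)*0.307865] = 0.206035

Answer: Price = V(0,0) = 0.2060


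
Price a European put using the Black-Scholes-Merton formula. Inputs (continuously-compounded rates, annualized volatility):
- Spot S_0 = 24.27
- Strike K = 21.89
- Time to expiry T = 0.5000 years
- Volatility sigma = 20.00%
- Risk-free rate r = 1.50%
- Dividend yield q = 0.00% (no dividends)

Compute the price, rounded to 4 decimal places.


Answer: Price = 0.4017

Derivation:
d1 = (ln(S/K) + (r - q + 0.5*sigma^2) * T) / (sigma * sqrt(T)) = 0.85355643
d2 = d1 - sigma * sqrt(T) = 0.71213508
exp(-rT) = 0.99252805; exp(-qT) = 1.00000000
P = K * exp(-rT) * N(-d2) - S_0 * exp(-qT) * N(-d1)
N(-d1) = 0.19667540; N(-d2) = 0.23819057
P = 21.8900 * 0.99252805 * 0.23819057 - 24.2700 * 1.00000000 * 0.19667540 = 0.4017


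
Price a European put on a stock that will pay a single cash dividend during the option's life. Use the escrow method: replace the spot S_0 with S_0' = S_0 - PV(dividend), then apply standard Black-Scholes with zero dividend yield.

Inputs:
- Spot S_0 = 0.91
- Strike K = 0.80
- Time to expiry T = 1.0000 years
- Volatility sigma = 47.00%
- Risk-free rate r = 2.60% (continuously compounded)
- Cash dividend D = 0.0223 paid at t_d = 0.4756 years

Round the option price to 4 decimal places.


PV(D) = D * exp(-r * t_d) = 0.0223 * 0.98771054 = 0.02202595
S_0' = S_0 - PV(D) = 0.9100 - 0.02202595 = 0.88797405
d1 = (ln(S_0'/K) + (r + sigma^2/2)*T) / (sigma*sqrt(T)) = 0.51229957
d2 = d1 - sigma*sqrt(T) = 0.04229957
exp(-rT) = 0.97433509
N(-d1) = 0.30422068; N(-d2) = 0.48312994
P = K * exp(-rT) * N(-d2) - S_0' * N(-d1) = 0.8000 * 0.97433509 * 0.48312994 - 0.88797405 * 0.30422068 = 0.1064

Answer: Price = 0.1064


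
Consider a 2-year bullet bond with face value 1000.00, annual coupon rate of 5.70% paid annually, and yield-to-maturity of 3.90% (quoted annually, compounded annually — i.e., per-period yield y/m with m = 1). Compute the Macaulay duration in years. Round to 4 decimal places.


Answer: Macaulay duration = 1.9469 years

Derivation:
Coupon per period c = face * coupon_rate / m = 57.000000
Periods per year m = 1; per-period yield y/m = 0.039000
Number of cashflows N = 2
Cashflows (t years, CF_t, discount factor 1/(1+y/m)^(m*t), PV):
  t = 1.0000: CF_t = 57.000000, DF = 0.962464, PV = 54.860443
  t = 2.0000: CF_t = 1057.000000, DF = 0.926337, PV = 979.137970
Price P = sum_t PV_t = 1033.998412
Macaulay numerator sum_t t * PV_t:
  t * PV_t at t = 1.0000: 54.860443
  t * PV_t at t = 2.0000: 1958.275939
Macaulay duration D = (sum_t t * PV_t) / P = 2013.136382 / 1033.998412 = 1.946943


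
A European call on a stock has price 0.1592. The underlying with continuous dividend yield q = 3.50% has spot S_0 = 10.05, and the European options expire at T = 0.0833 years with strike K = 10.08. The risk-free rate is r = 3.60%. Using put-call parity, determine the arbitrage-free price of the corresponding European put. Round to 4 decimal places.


Put-call parity: C - P = S_0 * exp(-qT) - K * exp(-rT).
S_0 * exp(-qT) = 10.0500 * 0.99708875 = 10.02074190
K * exp(-rT) = 10.0800 * 0.99700569 = 10.04981737
P = C - S*exp(-qT) + K*exp(-rT)
P = 0.1592 - 10.02074190 + 10.04981737 = 0.1883

Answer: Put price = 0.1883


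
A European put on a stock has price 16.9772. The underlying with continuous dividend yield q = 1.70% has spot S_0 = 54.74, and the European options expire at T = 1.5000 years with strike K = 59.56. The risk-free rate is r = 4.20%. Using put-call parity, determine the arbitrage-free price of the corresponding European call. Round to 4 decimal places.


Put-call parity: C - P = S_0 * exp(-qT) - K * exp(-rT).
S_0 * exp(-qT) = 54.7400 * 0.97482238 = 53.36177702
K * exp(-rT) = 59.5600 * 0.93894347 = 55.92347329
C = P + S*exp(-qT) - K*exp(-rT)
C = 16.9772 + 53.36177702 - 55.92347329 = 14.4155

Answer: Call price = 14.4155


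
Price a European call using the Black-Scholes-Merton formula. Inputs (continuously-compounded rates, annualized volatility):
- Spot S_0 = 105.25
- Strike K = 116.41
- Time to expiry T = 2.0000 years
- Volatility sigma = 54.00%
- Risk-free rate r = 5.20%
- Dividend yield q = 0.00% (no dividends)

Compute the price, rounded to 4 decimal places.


Answer: Price = 31.4224

Derivation:
d1 = (ln(S/K) + (r - q + 0.5*sigma^2) * T) / (sigma * sqrt(T)) = 0.38605415
d2 = d1 - sigma * sqrt(T) = -0.37762117
exp(-rT) = 0.90122530; exp(-qT) = 1.00000000
C = S_0 * exp(-qT) * N(d1) - K * exp(-rT) * N(d2)
N(d1) = 0.65027172; N(d2) = 0.35285602
C = 105.2500 * 1.00000000 * 0.65027172 - 116.4100 * 0.90122530 * 0.35285602 = 31.4224


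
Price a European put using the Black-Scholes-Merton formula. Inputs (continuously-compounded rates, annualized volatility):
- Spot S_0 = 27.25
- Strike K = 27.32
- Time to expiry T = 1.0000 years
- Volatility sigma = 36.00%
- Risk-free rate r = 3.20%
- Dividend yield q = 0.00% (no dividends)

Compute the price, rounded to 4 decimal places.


Answer: Price = 3.4536

Derivation:
d1 = (ln(S/K) + (r - q + 0.5*sigma^2) * T) / (sigma * sqrt(T)) = 0.26176246
d2 = d1 - sigma * sqrt(T) = -0.09823754
exp(-rT) = 0.96850658; exp(-qT) = 1.00000000
P = K * exp(-rT) * N(-d2) - S_0 * exp(-qT) * N(-d1)
N(-d1) = 0.39675229; N(-d2) = 0.53912816
P = 27.3200 * 0.96850658 * 0.53912816 - 27.2500 * 1.00000000 * 0.39675229 = 3.4536


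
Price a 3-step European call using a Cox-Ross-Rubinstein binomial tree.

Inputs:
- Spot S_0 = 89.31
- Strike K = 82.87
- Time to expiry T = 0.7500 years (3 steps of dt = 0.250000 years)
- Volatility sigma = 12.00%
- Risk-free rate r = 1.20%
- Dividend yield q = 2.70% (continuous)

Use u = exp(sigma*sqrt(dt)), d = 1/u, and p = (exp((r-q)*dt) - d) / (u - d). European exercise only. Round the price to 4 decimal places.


Answer: Price = V(0,0) = 6.7278

Derivation:
dt = T/N = 0.250000
u = exp(sigma*sqrt(dt)) = 1.061837; d = 1/u = 0.941765
p = (exp((r-q)*dt) - d) / (u - d) = 0.453832
Discount per step: exp(-r*dt) = 0.997004
Stock lattice S(k, i) with i counting down-moves:
  k=0: S(0,0) = 89.3100
  k=1: S(1,0) = 94.8326; S(1,1) = 84.1090
  k=2: S(2,0) = 100.6967; S(2,1) = 89.3100; S(2,2) = 79.2109
  k=3: S(3,0) = 106.9235; S(3,1) = 94.8326; S(3,2) = 84.1090; S(3,3) = 74.5980
Terminal payoffs V(N, i) = max(S_T - K, 0):
  V(3,0) = 24.053483; V(3,1) = 11.962622; V(3,2) = 1.238990; V(3,3) = 0.000000
Backward induction: V(k, i) = exp(-r*dt) * [p * V(k+1, i) + (1-p) * V(k+1, i+1)].
  V(2,0) = exp(-r*dt) * [p*24.053483 + (1-p)*11.962622] = 17.397567
  V(2,1) = exp(-r*dt) * [p*11.962622 + (1-p)*1.238990] = 6.087425
  V(2,2) = exp(-r*dt) * [p*1.238990 + (1-p)*0.000000] = 0.560609
  V(1,0) = exp(-r*dt) * [p*17.397567 + (1-p)*6.087425] = 11.186716
  V(1,1) = exp(-r*dt) * [p*6.087425 + (1-p)*0.560609] = 3.059661
  V(0,0) = exp(-r*dt) * [p*11.186716 + (1-p)*3.059661] = 6.727762


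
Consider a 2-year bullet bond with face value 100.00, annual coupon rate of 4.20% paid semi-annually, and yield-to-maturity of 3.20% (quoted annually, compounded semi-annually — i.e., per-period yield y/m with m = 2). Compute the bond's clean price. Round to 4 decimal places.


Coupon per period c = face * coupon_rate / m = 2.100000
Periods per year m = 2; per-period yield y/m = 0.016000
Number of cashflows N = 4
Cashflows (t years, CF_t, discount factor 1/(1+y/m)^(m*t), PV):
  t = 0.5000: CF_t = 2.100000, DF = 0.984252, PV = 2.066929
  t = 1.0000: CF_t = 2.100000, DF = 0.968752, PV = 2.034379
  t = 1.5000: CF_t = 2.100000, DF = 0.953496, PV = 2.002342
  t = 2.0000: CF_t = 102.100000, DF = 0.938480, PV = 95.818840
Price P = sum_t PV_t = 101.922490

Answer: Price = 101.9225


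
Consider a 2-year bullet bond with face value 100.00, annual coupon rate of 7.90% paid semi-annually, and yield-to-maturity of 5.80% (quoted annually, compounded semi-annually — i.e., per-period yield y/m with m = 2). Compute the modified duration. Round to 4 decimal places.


Answer: Modified duration = 1.8379

Derivation:
Coupon per period c = face * coupon_rate / m = 3.950000
Periods per year m = 2; per-period yield y/m = 0.029000
Number of cashflows N = 4
Cashflows (t years, CF_t, discount factor 1/(1+y/m)^(m*t), PV):
  t = 0.5000: CF_t = 3.950000, DF = 0.971817, PV = 3.838678
  t = 1.0000: CF_t = 3.950000, DF = 0.944429, PV = 3.730494
  t = 1.5000: CF_t = 3.950000, DF = 0.917812, PV = 3.625359
  t = 2.0000: CF_t = 103.950000, DF = 0.891946, PV = 92.717774
Price P = sum_t PV_t = 103.912305
First compute Macaulay numerator sum_t t * PV_t:
  t * PV_t at t = 0.5000: 1.919339
  t * PV_t at t = 1.0000: 3.730494
  t * PV_t at t = 1.5000: 5.438038
  t * PV_t at t = 2.0000: 185.435547
Macaulay duration D = 196.523418 / 103.912305 = 1.891243
Modified duration = D / (1 + y/m) = 1.891243 / (1 + 0.029000) = 1.837943


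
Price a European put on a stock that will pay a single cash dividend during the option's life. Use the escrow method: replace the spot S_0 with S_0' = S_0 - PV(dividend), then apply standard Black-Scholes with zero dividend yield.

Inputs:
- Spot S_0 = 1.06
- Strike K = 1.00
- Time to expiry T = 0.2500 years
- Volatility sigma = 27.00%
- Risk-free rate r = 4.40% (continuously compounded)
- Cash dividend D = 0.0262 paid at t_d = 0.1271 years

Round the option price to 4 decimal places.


PV(D) = D * exp(-r * t_d) = 0.0262 * 0.99442321 = 0.02605389
S_0' = S_0 - PV(D) = 1.0600 - 0.02605389 = 1.03394611
d1 = (ln(S_0'/K) + (r + sigma^2/2)*T) / (sigma*sqrt(T)) = 0.39626043
d2 = d1 - sigma*sqrt(T) = 0.26126043
exp(-rT) = 0.98906028
N(-d1) = 0.34595646; N(-d2) = 0.39694584
P = K * exp(-rT) * N(-d2) - S_0' * N(-d1) = 1.0000 * 0.98906028 * 0.39694584 - 1.03394611 * 0.34595646 = 0.0349

Answer: Price = 0.0349


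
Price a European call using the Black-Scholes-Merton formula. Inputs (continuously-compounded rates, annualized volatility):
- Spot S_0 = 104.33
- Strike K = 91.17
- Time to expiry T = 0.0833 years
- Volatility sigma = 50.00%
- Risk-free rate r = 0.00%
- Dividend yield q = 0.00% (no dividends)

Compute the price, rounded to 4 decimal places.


Answer: Price = 14.4846

Derivation:
d1 = (ln(S/K) + (r - q + 0.5*sigma^2) * T) / (sigma * sqrt(T)) = 1.00649205
d2 = d1 - sigma * sqrt(T) = 0.86218336
exp(-rT) = 1.00000000; exp(-qT) = 1.00000000
C = S_0 * exp(-qT) * N(d1) - K * exp(-rT) * N(d2)
N(d1) = 0.84291053; N(d2) = 0.80570669
C = 104.3300 * 1.00000000 * 0.84291053 - 91.1700 * 1.00000000 * 0.80570669 = 14.4846


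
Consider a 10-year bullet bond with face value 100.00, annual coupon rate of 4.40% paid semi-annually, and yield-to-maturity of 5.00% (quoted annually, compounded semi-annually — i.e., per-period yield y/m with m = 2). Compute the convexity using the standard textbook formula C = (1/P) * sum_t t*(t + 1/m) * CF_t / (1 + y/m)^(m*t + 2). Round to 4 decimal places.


Answer: Convexity = 75.6501

Derivation:
Coupon per period c = face * coupon_rate / m = 2.200000
Periods per year m = 2; per-period yield y/m = 0.025000
Number of cashflows N = 20
Cashflows (t years, CF_t, discount factor 1/(1+y/m)^(m*t), PV):
  t = 0.5000: CF_t = 2.200000, DF = 0.975610, PV = 2.146341
  t = 1.0000: CF_t = 2.200000, DF = 0.951814, PV = 2.093992
  t = 1.5000: CF_t = 2.200000, DF = 0.928599, PV = 2.042919
  t = 2.0000: CF_t = 2.200000, DF = 0.905951, PV = 1.993091
  t = 2.5000: CF_t = 2.200000, DF = 0.883854, PV = 1.944479
  t = 3.0000: CF_t = 2.200000, DF = 0.862297, PV = 1.897053
  t = 3.5000: CF_t = 2.200000, DF = 0.841265, PV = 1.850784
  t = 4.0000: CF_t = 2.200000, DF = 0.820747, PV = 1.805642
  t = 4.5000: CF_t = 2.200000, DF = 0.800728, PV = 1.761602
  t = 5.0000: CF_t = 2.200000, DF = 0.781198, PV = 1.718636
  t = 5.5000: CF_t = 2.200000, DF = 0.762145, PV = 1.676719
  t = 6.0000: CF_t = 2.200000, DF = 0.743556, PV = 1.635823
  t = 6.5000: CF_t = 2.200000, DF = 0.725420, PV = 1.595925
  t = 7.0000: CF_t = 2.200000, DF = 0.707727, PV = 1.557000
  t = 7.5000: CF_t = 2.200000, DF = 0.690466, PV = 1.519024
  t = 8.0000: CF_t = 2.200000, DF = 0.673625, PV = 1.481975
  t = 8.5000: CF_t = 2.200000, DF = 0.657195, PV = 1.445829
  t = 9.0000: CF_t = 2.200000, DF = 0.641166, PV = 1.410565
  t = 9.5000: CF_t = 2.200000, DF = 0.625528, PV = 1.376161
  t = 10.0000: CF_t = 102.200000, DF = 0.610271, PV = 62.369690
Price P = sum_t PV_t = 95.323251
Convexity numerator sum_t t*(t + 1/m) * CF_t / (1+y/m)^(m*t + 2):
  t = 0.5000: term = 1.021459
  t = 1.0000: term = 2.989637
  t = 1.5000: term = 5.833438
  t = 2.0000: term = 9.485266
  t = 2.5000: term = 13.880876
  t = 3.0000: term = 18.959246
  t = 3.5000: term = 24.662434
  t = 4.0000: term = 30.935457
  t = 4.5000: term = 37.726167
  t = 5.0000: term = 44.985131
  t = 5.5000: term = 52.665519
  t = 6.0000: term = 60.722993
  t = 6.5000: term = 69.115602
  t = 7.0000: term = 77.803680
  t = 7.5000: term = 86.749748
  t = 8.0000: term = 95.918420
  t = 8.5000: term = 105.276315
  t = 9.0000: term = 114.791964
  t = 9.5000: term = 124.435734
  t = 10.0000: term = 6233.258763
Convexity = (1/P) * sum = 7211.217848 / 95.323251 = 75.650146


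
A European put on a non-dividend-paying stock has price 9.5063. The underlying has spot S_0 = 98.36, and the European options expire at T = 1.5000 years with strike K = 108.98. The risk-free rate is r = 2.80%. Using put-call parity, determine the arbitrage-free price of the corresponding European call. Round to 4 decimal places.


Answer: Call price = 3.3687

Derivation:
Put-call parity: C - P = S_0 * exp(-qT) - K * exp(-rT).
S_0 * exp(-qT) = 98.3600 * 1.00000000 = 98.36000000
K * exp(-rT) = 108.9800 * 0.95886978 = 104.49762869
C = P + S*exp(-qT) - K*exp(-rT)
C = 9.5063 + 98.36000000 - 104.49762869 = 3.3687


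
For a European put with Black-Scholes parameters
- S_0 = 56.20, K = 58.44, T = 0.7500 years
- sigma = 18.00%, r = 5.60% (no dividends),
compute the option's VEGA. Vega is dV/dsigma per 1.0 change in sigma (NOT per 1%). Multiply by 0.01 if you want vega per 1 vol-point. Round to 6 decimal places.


Answer: Vega = 19.326295

Derivation:
d1 = 0.0966495257; d2 = -0.0592350470
phi(d1) = 0.3970833389; exp(-qT) = 1.0000000000; exp(-rT) = 0.9588697806
Vega = S * exp(-qT) * phi(d1) * sqrt(T) = 56.2000 * 1.0000000000 * 0.3970833389 * 0.8660254038 = 19.326295


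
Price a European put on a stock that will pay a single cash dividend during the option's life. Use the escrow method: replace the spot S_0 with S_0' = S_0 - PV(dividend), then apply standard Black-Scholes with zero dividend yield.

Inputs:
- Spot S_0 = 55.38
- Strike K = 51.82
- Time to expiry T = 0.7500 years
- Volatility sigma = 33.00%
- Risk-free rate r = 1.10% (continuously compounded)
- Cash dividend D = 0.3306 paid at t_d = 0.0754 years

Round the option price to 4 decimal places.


Answer: Price = 4.3924

Derivation:
PV(D) = D * exp(-r * t_d) = 0.3306 * 0.99917094 = 0.33032591
S_0' = S_0 - PV(D) = 55.3800 - 0.33032591 = 55.04967409
d1 = (ln(S_0'/K) + (r + sigma^2/2)*T) / (sigma*sqrt(T)) = 0.38331603
d2 = d1 - sigma*sqrt(T) = 0.09752764
exp(-rT) = 0.99178394
N(-d1) = 0.35074273; N(-d2) = 0.46115369
P = K * exp(-rT) * N(-d2) - S_0' * N(-d1) = 51.8200 * 0.99178394 * 0.46115369 - 55.04967409 * 0.35074273 = 4.3924


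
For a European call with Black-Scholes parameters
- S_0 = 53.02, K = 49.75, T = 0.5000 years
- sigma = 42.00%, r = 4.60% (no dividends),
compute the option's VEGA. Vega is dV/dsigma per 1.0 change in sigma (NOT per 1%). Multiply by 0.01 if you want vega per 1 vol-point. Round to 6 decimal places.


Answer: Vega = 13.575009

Derivation:
d1 = 0.4402875705; d2 = 0.1433027224
phi(d1) = 0.3620890490; exp(-qT) = 1.0000000000; exp(-rT) = 0.9772624838
Vega = S * exp(-qT) * phi(d1) * sqrt(T) = 53.0200 * 1.0000000000 * 0.3620890490 * 0.7071067812 = 13.575009


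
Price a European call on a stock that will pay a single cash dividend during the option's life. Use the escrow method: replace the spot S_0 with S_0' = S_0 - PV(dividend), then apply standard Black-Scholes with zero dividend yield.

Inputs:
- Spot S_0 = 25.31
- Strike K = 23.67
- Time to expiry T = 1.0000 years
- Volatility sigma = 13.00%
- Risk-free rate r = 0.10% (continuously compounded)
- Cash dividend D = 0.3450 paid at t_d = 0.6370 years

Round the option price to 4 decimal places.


Answer: Price = 2.0271

Derivation:
PV(D) = D * exp(-r * t_d) = 0.3450 * 0.99936320 = 0.34478030
S_0' = S_0 - PV(D) = 25.3100 - 0.34478030 = 24.96521970
d1 = (ln(S_0'/K) + (r + sigma^2/2)*T) / (sigma*sqrt(T)) = 0.48250170
d2 = d1 - sigma*sqrt(T) = 0.35250170
exp(-rT) = 0.99900050
N(d1) = 0.68527520; N(d2) = 0.63776898
C = S_0' * N(d1) - K * exp(-rT) * N(d2) = 24.96521970 * 0.68527520 - 23.6700 * 0.99900050 * 0.63776898 = 2.0271


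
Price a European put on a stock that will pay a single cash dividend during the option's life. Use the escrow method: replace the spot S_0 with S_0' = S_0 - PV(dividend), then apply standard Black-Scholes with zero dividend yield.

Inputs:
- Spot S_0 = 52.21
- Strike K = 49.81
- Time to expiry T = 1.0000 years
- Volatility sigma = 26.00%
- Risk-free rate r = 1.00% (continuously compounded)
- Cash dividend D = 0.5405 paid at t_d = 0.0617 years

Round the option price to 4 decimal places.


PV(D) = D * exp(-r * t_d) = 0.5405 * 0.99938319 = 0.54016661
S_0' = S_0 - PV(D) = 52.2100 - 0.54016661 = 51.66983339
d1 = (ln(S_0'/K) + (r + sigma^2/2)*T) / (sigma*sqrt(T)) = 0.30945519
d2 = d1 - sigma*sqrt(T) = 0.04945519
exp(-rT) = 0.99004983
N(-d1) = 0.37848764; N(-d2) = 0.48027827
P = K * exp(-rT) * N(-d2) - S_0' * N(-d1) = 49.8100 * 0.99004983 * 0.48027827 - 51.66983339 * 0.37848764 = 4.1282

Answer: Price = 4.1282


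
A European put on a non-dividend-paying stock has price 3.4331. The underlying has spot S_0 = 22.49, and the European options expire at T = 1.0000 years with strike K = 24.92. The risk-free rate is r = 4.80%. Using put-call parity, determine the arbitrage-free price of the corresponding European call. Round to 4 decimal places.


Put-call parity: C - P = S_0 * exp(-qT) - K * exp(-rT).
S_0 * exp(-qT) = 22.4900 * 1.00000000 = 22.49000000
K * exp(-rT) = 24.9200 * 0.95313379 = 23.75209397
C = P + S*exp(-qT) - K*exp(-rT)
C = 3.4331 + 22.49000000 - 23.75209397 = 2.1710

Answer: Call price = 2.1710


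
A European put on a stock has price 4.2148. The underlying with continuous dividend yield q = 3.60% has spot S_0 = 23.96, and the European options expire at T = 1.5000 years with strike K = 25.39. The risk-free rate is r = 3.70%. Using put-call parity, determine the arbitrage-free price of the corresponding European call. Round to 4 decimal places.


Answer: Call price = 2.8960

Derivation:
Put-call parity: C - P = S_0 * exp(-qT) - K * exp(-rT).
S_0 * exp(-qT) = 23.9600 * 0.94743211 = 22.70047327
K * exp(-rT) = 25.3900 * 0.94601202 = 24.01924528
C = P + S*exp(-qT) - K*exp(-rT)
C = 4.2148 + 22.70047327 - 24.01924528 = 2.8960


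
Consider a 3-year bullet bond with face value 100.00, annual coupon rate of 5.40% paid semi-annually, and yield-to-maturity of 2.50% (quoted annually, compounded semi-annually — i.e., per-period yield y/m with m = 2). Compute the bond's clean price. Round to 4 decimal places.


Answer: Price = 108.3317

Derivation:
Coupon per period c = face * coupon_rate / m = 2.700000
Periods per year m = 2; per-period yield y/m = 0.012500
Number of cashflows N = 6
Cashflows (t years, CF_t, discount factor 1/(1+y/m)^(m*t), PV):
  t = 0.5000: CF_t = 2.700000, DF = 0.987654, PV = 2.666667
  t = 1.0000: CF_t = 2.700000, DF = 0.975461, PV = 2.633745
  t = 1.5000: CF_t = 2.700000, DF = 0.963418, PV = 2.601229
  t = 2.0000: CF_t = 2.700000, DF = 0.951524, PV = 2.569116
  t = 2.5000: CF_t = 2.700000, DF = 0.939777, PV = 2.537398
  t = 3.0000: CF_t = 102.700000, DF = 0.928175, PV = 95.323560
Price P = sum_t PV_t = 108.331714


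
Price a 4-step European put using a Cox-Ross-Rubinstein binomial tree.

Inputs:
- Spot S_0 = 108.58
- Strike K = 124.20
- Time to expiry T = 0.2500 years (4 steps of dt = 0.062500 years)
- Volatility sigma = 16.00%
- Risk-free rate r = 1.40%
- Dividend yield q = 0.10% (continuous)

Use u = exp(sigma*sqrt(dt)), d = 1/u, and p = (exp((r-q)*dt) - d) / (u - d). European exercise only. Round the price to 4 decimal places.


dt = T/N = 0.062500
u = exp(sigma*sqrt(dt)) = 1.040811; d = 1/u = 0.960789
p = (exp((r-q)*dt) - d) / (u - d) = 0.500159
Discount per step: exp(-r*dt) = 0.999125
Stock lattice S(k, i) with i counting down-moves:
  k=0: S(0,0) = 108.5800
  k=1: S(1,0) = 113.0112; S(1,1) = 104.3225
  k=2: S(2,0) = 117.6233; S(2,1) = 108.5800; S(2,2) = 100.2320
  k=3: S(3,0) = 122.4236; S(3,1) = 113.0112; S(3,2) = 104.3225; S(3,3) = 96.3018
  k=4: S(4,0) = 127.4198; S(4,1) = 117.6233; S(4,2) = 108.5800; S(4,3) = 100.2320; S(4,4) = 92.5258
Terminal payoffs V(N, i) = max(K - S_T, 0):
  V(4,0) = 0.000000; V(4,1) = 6.576690; V(4,2) = 15.620000; V(4,3) = 23.968027; V(4,4) = 31.674227
Backward induction: V(k, i) = exp(-r*dt) * [p * V(k+1, i) + (1-p) * V(k+1, i+1)].
  V(3,0) = exp(-r*dt) * [p*0.000000 + (1-p)*6.576690] = 3.284424
  V(3,1) = exp(-r*dt) * [p*6.576690 + (1-p)*15.620000] = 11.087202
  V(3,2) = exp(-r*dt) * [p*15.620000 + (1-p)*23.968027] = 19.775375
  V(3,3) = exp(-r*dt) * [p*23.968027 + (1-p)*31.674227] = 27.795570
  V(2,0) = exp(-r*dt) * [p*3.284424 + (1-p)*11.087202] = 7.178289
  V(2,1) = exp(-r*dt) * [p*11.087202 + (1-p)*19.775375] = 15.416412
  V(2,2) = exp(-r*dt) * [p*19.775375 + (1-p)*27.795570] = 23.763395
  V(1,0) = exp(-r*dt) * [p*7.178289 + (1-p)*15.416412] = 11.286161
  V(1,1) = exp(-r*dt) * [p*15.416412 + (1-p)*23.763395] = 19.571444
  V(0,0) = exp(-r*dt) * [p*11.286161 + (1-p)*19.571444] = 15.413992

Answer: Price = V(0,0) = 15.4140


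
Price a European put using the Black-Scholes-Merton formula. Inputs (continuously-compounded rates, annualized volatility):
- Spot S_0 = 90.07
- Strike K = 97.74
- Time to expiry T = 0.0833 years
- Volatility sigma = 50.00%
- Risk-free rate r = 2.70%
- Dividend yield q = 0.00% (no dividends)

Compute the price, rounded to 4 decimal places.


Answer: Price = 9.9166

Derivation:
d1 = (ln(S/K) + (r - q + 0.5*sigma^2) * T) / (sigma * sqrt(T)) = -0.47857231
d2 = d1 - sigma * sqrt(T) = -0.62288100
exp(-rT) = 0.99775343; exp(-qT) = 1.00000000
P = K * exp(-rT) * N(-d2) - S_0 * exp(-qT) * N(-d1)
N(-d1) = 0.68387854; N(-d2) = 0.73331864
P = 97.7400 * 0.99775343 * 0.73331864 - 90.0700 * 1.00000000 * 0.68387854 = 9.9166


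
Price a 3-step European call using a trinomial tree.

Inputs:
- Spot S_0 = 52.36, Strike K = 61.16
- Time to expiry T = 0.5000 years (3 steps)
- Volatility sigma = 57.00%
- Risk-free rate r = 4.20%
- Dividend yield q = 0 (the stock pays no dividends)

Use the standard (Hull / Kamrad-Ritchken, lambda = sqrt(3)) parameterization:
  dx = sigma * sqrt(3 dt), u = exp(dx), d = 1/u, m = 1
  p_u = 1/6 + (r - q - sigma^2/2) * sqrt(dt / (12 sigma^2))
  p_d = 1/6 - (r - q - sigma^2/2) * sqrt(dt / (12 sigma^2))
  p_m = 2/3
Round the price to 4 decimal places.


dt = T/N = 0.166667; dx = sigma*sqrt(3*dt) = 0.403051
u = exp(dx) = 1.496383; d = 1/u = 0.668278
p_u = 0.141763, p_m = 0.666667, p_d = 0.191570
Discount per step: exp(-r*dt) = 0.993024
Stock lattice S(k, j) with j the centered position index:
  k=0: S(0,+0) = 52.3600
  k=1: S(1,-1) = 34.9910; S(1,+0) = 52.3600; S(1,+1) = 78.3506
  k=2: S(2,-2) = 23.3837; S(2,-1) = 34.9910; S(2,+0) = 52.3600; S(2,+1) = 78.3506; S(2,+2) = 117.2425
  k=3: S(3,-3) = 15.6268; S(3,-2) = 23.3837; S(3,-1) = 34.9910; S(3,+0) = 52.3600; S(3,+1) = 78.3506; S(3,+2) = 117.2425; S(3,+3) = 175.4397
Terminal payoffs V(N, j) = max(S_T - K, 0):
  V(3,-3) = 0.000000; V(3,-2) = 0.000000; V(3,-1) = 0.000000; V(3,+0) = 0.000000; V(3,+1) = 17.190614; V(3,+2) = 56.082527; V(3,+3) = 114.279725
Backward induction: V(k, j) = exp(-r*dt) * [p_u * V(k+1, j+1) + p_m * V(k+1, j) + p_d * V(k+1, j-1)]
  V(2,-2) = exp(-r*dt) * [p_u*0.000000 + p_m*0.000000 + p_d*0.000000] = 0.000000
  V(2,-1) = exp(-r*dt) * [p_u*0.000000 + p_m*0.000000 + p_d*0.000000] = 0.000000
  V(2,+0) = exp(-r*dt) * [p_u*17.190614 + p_m*0.000000 + p_d*0.000000] = 2.419991
  V(2,+1) = exp(-r*dt) * [p_u*56.082527 + p_m*17.190614 + p_d*0.000000] = 19.275428
  V(2,+2) = exp(-r*dt) * [p_u*114.279725 + p_m*56.082527 + p_d*17.190614] = 56.485401
  V(1,-1) = exp(-r*dt) * [p_u*2.419991 + p_m*0.000000 + p_d*0.000000] = 0.340672
  V(1,+0) = exp(-r*dt) * [p_u*19.275428 + p_m*2.419991 + p_d*0.000000] = 4.315552
  V(1,+1) = exp(-r*dt) * [p_u*56.485401 + p_m*19.275428 + p_d*2.419991] = 21.172687
  V(0,+0) = exp(-r*dt) * [p_u*21.172687 + p_m*4.315552 + p_d*0.340672] = 5.902337

Answer: Price = V(0,0) = 5.9023


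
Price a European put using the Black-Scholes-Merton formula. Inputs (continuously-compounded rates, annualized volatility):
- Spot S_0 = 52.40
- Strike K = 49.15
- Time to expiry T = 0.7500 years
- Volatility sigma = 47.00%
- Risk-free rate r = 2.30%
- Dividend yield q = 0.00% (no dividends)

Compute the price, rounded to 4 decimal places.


d1 = (ln(S/K) + (r - q + 0.5*sigma^2) * T) / (sigma * sqrt(T)) = 0.40320483
d2 = d1 - sigma * sqrt(T) = -0.00382711
exp(-rT) = 0.98289793; exp(-qT) = 1.00000000
P = K * exp(-rT) * N(-d2) - S_0 * exp(-qT) * N(-d1)
N(-d1) = 0.34339877; N(-d2) = 0.50152679
P = 49.1500 * 0.98289793 * 0.50152679 - 52.4000 * 1.00000000 * 0.34339877 = 6.2344

Answer: Price = 6.2344


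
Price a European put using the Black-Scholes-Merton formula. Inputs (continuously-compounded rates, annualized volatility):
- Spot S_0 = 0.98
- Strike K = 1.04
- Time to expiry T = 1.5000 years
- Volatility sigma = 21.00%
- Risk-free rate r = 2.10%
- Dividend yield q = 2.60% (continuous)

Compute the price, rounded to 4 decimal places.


d1 = (ln(S/K) + (r - q + 0.5*sigma^2) * T) / (sigma * sqrt(T)) = -0.13160533
d2 = d1 - sigma * sqrt(T) = -0.38880175
exp(-rT) = 0.96899096; exp(-qT) = 0.96175071
P = K * exp(-rT) * N(-d2) - S_0 * exp(-qT) * N(-d1)
N(-d1) = 0.55235177; N(-d2) = 0.65128860
P = 1.0400 * 0.96899096 * 0.65128860 - 0.9800 * 0.96175071 * 0.55235177 = 0.1357

Answer: Price = 0.1357


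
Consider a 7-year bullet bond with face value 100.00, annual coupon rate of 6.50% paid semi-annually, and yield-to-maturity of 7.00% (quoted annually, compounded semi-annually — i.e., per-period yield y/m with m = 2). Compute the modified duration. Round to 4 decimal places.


Answer: Modified duration = 5.5194

Derivation:
Coupon per period c = face * coupon_rate / m = 3.250000
Periods per year m = 2; per-period yield y/m = 0.035000
Number of cashflows N = 14
Cashflows (t years, CF_t, discount factor 1/(1+y/m)^(m*t), PV):
  t = 0.5000: CF_t = 3.250000, DF = 0.966184, PV = 3.140097
  t = 1.0000: CF_t = 3.250000, DF = 0.933511, PV = 3.033910
  t = 1.5000: CF_t = 3.250000, DF = 0.901943, PV = 2.931314
  t = 2.0000: CF_t = 3.250000, DF = 0.871442, PV = 2.832187
  t = 2.5000: CF_t = 3.250000, DF = 0.841973, PV = 2.736413
  t = 3.0000: CF_t = 3.250000, DF = 0.813501, PV = 2.643877
  t = 3.5000: CF_t = 3.250000, DF = 0.785991, PV = 2.554471
  t = 4.0000: CF_t = 3.250000, DF = 0.759412, PV = 2.468088
  t = 4.5000: CF_t = 3.250000, DF = 0.733731, PV = 2.384626
  t = 5.0000: CF_t = 3.250000, DF = 0.708919, PV = 2.303986
  t = 5.5000: CF_t = 3.250000, DF = 0.684946, PV = 2.226074
  t = 6.0000: CF_t = 3.250000, DF = 0.661783, PV = 2.150796
  t = 6.5000: CF_t = 3.250000, DF = 0.639404, PV = 2.078063
  t = 7.0000: CF_t = 103.250000, DF = 0.617782, PV = 63.785970
Price P = sum_t PV_t = 97.269870
First compute Macaulay numerator sum_t t * PV_t:
  t * PV_t at t = 0.5000: 1.570048
  t * PV_t at t = 1.0000: 3.033910
  t * PV_t at t = 1.5000: 4.396971
  t * PV_t at t = 2.0000: 5.664374
  t * PV_t at t = 2.5000: 6.841032
  t * PV_t at t = 3.0000: 7.931631
  t * PV_t at t = 3.5000: 8.940647
  t * PV_t at t = 4.0000: 9.872350
  t * PV_t at t = 4.5000: 10.730815
  t * PV_t at t = 5.0000: 11.519931
  t * PV_t at t = 5.5000: 12.243405
  t * PV_t at t = 6.0000: 12.904774
  t * PV_t at t = 6.5000: 13.507413
  t * PV_t at t = 7.0000: 446.501789
Macaulay duration D = 555.659091 / 97.269870 = 5.712551
Modified duration = D / (1 + y/m) = 5.712551 / (1 + 0.035000) = 5.519373


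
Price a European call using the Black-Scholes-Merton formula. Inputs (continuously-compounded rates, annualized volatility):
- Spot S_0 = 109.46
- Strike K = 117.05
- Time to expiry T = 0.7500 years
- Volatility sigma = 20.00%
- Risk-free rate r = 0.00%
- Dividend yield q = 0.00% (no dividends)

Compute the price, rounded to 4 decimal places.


d1 = (ln(S/K) + (r - q + 0.5*sigma^2) * T) / (sigma * sqrt(T)) = -0.30046467
d2 = d1 - sigma * sqrt(T) = -0.47366976
exp(-rT) = 1.00000000; exp(-qT) = 1.00000000
C = S_0 * exp(-qT) * N(d1) - K * exp(-rT) * N(d2)
N(d1) = 0.38191137; N(d2) = 0.31786771
C = 109.4600 * 1.00000000 * 0.38191137 - 117.0500 * 1.00000000 * 0.31786771 = 4.5976

Answer: Price = 4.5976


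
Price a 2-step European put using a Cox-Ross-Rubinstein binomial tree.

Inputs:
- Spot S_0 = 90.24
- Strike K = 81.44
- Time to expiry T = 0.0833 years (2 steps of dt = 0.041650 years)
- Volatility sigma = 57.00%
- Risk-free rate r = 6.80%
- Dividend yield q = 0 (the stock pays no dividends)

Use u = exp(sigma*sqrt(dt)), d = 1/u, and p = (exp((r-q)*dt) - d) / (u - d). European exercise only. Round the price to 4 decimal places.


Answer: Price = V(0,0) = 2.6384

Derivation:
dt = T/N = 0.041650
u = exp(sigma*sqrt(dt)) = 1.123364; d = 1/u = 0.890184
p = (exp((r-q)*dt) - d) / (u - d) = 0.483114
Discount per step: exp(-r*dt) = 0.997172
Stock lattice S(k, i) with i counting down-moves:
  k=0: S(0,0) = 90.2400
  k=1: S(1,0) = 101.3723; S(1,1) = 80.3302
  k=2: S(2,0) = 113.8780; S(2,1) = 90.2400; S(2,2) = 71.5086
Terminal payoffs V(N, i) = max(K - S_T, 0):
  V(2,0) = 0.000000; V(2,1) = 0.000000; V(2,2) = 9.931394
Backward induction: V(k, i) = exp(-r*dt) * [p * V(k+1, i) + (1-p) * V(k+1, i+1)].
  V(1,0) = exp(-r*dt) * [p*0.000000 + (1-p)*0.000000] = 0.000000
  V(1,1) = exp(-r*dt) * [p*0.000000 + (1-p)*9.931394] = 5.118880
  V(0,0) = exp(-r*dt) * [p*0.000000 + (1-p)*5.118880] = 2.638394
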